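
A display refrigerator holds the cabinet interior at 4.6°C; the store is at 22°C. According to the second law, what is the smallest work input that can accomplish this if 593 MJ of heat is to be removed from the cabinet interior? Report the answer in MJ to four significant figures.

In absolute terms T_C = 277.75 K and T_H = 295.15 K, so ΔT = 17.40 K.
The reversible limit is COP_R = T_C/ΔT = 15.96, so W_min = Q_C/COP = Q_C·ΔT/T_C.
W_min = 593.0 × 17.40/277.75 = 37.15 MJ.

37.15 MJ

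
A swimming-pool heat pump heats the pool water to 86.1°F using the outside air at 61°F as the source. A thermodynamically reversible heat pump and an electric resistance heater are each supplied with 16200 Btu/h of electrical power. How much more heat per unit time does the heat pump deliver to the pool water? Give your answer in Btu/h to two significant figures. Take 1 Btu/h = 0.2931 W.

In absolute terms T_C = 289.26 K and T_H = 303.21 K, so ΔT = 13.94 K.
COP_Carnot = T_H/ΔT = 303.21/13.94 = 21.74.
The heat pump delivers Q̇_H = COP × Ẇ = 352200 Btu/h; the resistance heater delivers Ẇ = 16200 Btu/h.
Extra = (COP − 1)·Ẇ = 336000 Btu/h.

340000 Btu/h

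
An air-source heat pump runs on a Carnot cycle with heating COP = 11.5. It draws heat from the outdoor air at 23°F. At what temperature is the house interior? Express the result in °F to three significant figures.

69.0 °F

COP_HP = T_H/(T_H − T_C) rearranges to T_H = COP·T_C/(COP − 1).
With T_C = 268.15 K, T_H = 11.5 × 268.15/10.50 = 293.69 K.
Converting, 293.69 K = 68.97°F.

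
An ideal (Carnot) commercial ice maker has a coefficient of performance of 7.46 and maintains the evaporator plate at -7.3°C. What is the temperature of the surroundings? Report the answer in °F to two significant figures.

COP_R = T_C/(T_H − T_C) gives T_H − T_C = T_C/COP.
With T_C = 265.85 K, T_H = 265.85 × (1 + 1/7.46) = 301.49 K.
Converting, 301.49 K = 83.01°F.

83 °F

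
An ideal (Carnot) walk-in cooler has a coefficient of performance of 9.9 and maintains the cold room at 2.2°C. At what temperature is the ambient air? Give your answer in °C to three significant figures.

30.0 °C

COP_R = T_C/(T_H − T_C) gives T_H − T_C = T_C/COP.
With T_C = 275.35 K, T_H = 275.35 × (1 + 1/9.9) = 303.16 K.
Converting, 303.16 K = 30.01°C.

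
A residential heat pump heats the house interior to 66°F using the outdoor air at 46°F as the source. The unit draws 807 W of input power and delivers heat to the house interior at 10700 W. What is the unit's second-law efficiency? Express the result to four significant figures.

0.5045

COP_actual = Q̇_H/Ẇ = 10700/807.0 = 13.26.
In absolute terms T_C = 280.93 K and T_H = 292.04 K, so ΔT = 11.11 K.
COP_Carnot = T_H/ΔT = 292.04/11.11 = 26.28.
η_II = COP_actual/COP_Carnot = 13.26/26.28 = 0.5045.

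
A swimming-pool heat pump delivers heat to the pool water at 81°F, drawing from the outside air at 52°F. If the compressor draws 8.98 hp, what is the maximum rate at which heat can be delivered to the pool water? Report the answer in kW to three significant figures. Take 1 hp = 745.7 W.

125 kW

In absolute terms T_C = 284.26 K and T_H = 300.37 K, so ΔT = 16.11 K.
COP_Carnot = T_H/ΔT = 300.37/16.11 = 18.64.
Q̇_max = COP_Carnot × Ẇ = 18.64 × 8.980 hp = 167.4 hp = 124.8 kW.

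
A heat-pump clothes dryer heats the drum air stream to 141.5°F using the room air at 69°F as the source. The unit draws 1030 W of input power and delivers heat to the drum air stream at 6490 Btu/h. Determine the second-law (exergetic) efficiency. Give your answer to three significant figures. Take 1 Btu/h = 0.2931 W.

Converting, Q̇_H = 6490 Btu/h = 1902 W, so COP_actual = Q̇_H/Ẇ = 1902/1030 = 1.847.
In absolute terms T_C = 293.71 K and T_H = 333.98 K, so ΔT = 40.28 K.
COP_Carnot = T_H/ΔT = 333.98/40.28 = 8.292.
η_II = COP_actual/COP_Carnot = 1.847/8.292 = 0.2227.

0.223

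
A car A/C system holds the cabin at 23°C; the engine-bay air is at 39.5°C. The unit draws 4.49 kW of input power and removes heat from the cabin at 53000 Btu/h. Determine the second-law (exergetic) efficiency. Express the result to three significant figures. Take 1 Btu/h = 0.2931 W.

Converting, Q̇_C = 53000 Btu/h = 15.53 kW, so COP_actual = Q̇_C/Ẇ = 15.53/4.490 = 3.460.
In absolute terms T_C = 296.15 K and T_H = 312.65 K, so ΔT = 16.50 K.
COP_Carnot = T_C/ΔT = 296.15/16.50 = 17.95.
η_II = COP_actual/COP_Carnot = 3.460/17.95 = 0.1928.

0.193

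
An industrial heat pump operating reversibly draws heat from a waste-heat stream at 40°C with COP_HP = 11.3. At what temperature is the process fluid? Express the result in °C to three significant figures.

COP_HP = T_H/(T_H − T_C) rearranges to T_H = COP·T_C/(COP − 1).
With T_C = 313.15 K, T_H = 11.3 × 313.15/10.30 = 343.55 K.
Converting, 343.55 K = 70.40°C.

70.4 °C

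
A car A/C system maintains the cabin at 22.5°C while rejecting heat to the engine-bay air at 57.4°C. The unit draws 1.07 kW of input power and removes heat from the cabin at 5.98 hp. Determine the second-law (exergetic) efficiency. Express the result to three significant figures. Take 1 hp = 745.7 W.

Converting, Q̇_C = 5.980 hp = 4.459 kW, so COP_actual = Q̇_C/Ẇ = 4.459/1.070 = 4.168.
In absolute terms T_C = 295.65 K and T_H = 330.55 K, so ΔT = 34.90 K.
COP_Carnot = T_C/ΔT = 295.65/34.90 = 8.471.
η_II = COP_actual/COP_Carnot = 4.168/8.471 = 0.4920.

0.492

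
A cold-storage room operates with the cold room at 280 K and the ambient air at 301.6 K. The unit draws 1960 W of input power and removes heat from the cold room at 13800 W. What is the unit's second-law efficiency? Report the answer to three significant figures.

0.543

COP_actual = Q̇_C/Ẇ = 13800/1960 = 7.041.
The reservoir spacing is ΔT = 301.6 − 280 = 21.60 K.
COP_Carnot = T_C/ΔT = 280.00/21.60 = 12.96.
η_II = COP_actual/COP_Carnot = 7.041/12.96 = 0.5431.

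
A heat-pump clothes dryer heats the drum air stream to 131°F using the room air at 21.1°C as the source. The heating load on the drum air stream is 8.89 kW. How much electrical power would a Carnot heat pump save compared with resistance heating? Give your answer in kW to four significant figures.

In absolute terms T_C = 294.25 K and T_H = 328.15 K, so ΔT = 33.90 K.
COP_Carnot = T_H/ΔT = 328.15/33.90 = 9.680.
Resistance heating needs Ẇ_res = Q̇_H = 8.890 kW; the reversible heat pump needs only Ẇ_hp = Q̇_H/COP = 0.9184 kW.
Saving = 8.890 − 0.9184 = 7.972 kW.

7.972 kW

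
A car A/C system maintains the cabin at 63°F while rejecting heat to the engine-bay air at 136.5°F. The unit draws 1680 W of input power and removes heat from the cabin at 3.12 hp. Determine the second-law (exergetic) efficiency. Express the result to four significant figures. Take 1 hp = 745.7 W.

Converting, Q̇_C = 3.120 hp = 2327 W, so COP_actual = Q̇_C/Ẇ = 2327/1680 = 1.385.
In absolute terms T_C = 290.37 K and T_H = 331.21 K, so ΔT = 40.83 K.
COP_Carnot = T_C/ΔT = 290.37/40.83 = 7.111.
η_II = COP_actual/COP_Carnot = 1.385/7.111 = 0.1947.

0.1947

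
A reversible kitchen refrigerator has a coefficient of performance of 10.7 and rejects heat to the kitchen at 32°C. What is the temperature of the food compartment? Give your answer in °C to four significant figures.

5.919 °C

For a Carnot refrigerator COP_R = T_C/(T_H − T_C), so T_C = COP·T_H/(1 + COP).
With T_H = 305.15 K, T_C = 10.7 × 305.15/11.70 = 279.07 K.
Converting, 279.07 K = 5.92°C.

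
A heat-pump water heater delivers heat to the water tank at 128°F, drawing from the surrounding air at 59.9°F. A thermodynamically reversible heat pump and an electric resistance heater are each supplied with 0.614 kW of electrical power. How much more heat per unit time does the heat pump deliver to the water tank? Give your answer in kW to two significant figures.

In absolute terms T_C = 288.65 K and T_H = 326.48 K, so ΔT = 37.83 K.
COP_Carnot = T_H/ΔT = 326.48/37.83 = 8.630.
The heat pump delivers Q̇_H = COP × Ẇ = 5.299 kW; the resistance heater delivers Ẇ = 0.6140 kW.
Extra = (COP − 1)·Ẇ = 4.685 kW.

4.7 kW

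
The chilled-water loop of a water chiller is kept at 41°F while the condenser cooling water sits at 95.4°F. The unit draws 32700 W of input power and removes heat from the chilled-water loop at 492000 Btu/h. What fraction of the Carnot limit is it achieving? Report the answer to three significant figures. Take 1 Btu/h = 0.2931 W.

0.479

Converting, Q̇_C = 492000 Btu/h = 144200 W, so COP_actual = Q̇_C/Ẇ = 144200/32700 = 4.410.
In absolute terms T_C = 278.15 K and T_H = 308.37 K, so ΔT = 30.22 K.
COP_Carnot = T_C/ΔT = 278.15/30.22 = 9.203.
η_II = COP_actual/COP_Carnot = 4.410/9.203 = 0.4792.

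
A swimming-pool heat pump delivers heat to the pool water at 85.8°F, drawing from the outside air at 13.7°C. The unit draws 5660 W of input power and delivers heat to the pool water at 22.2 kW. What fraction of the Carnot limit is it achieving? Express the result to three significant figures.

0.210

Converting, Q̇_H = 22.20 kW = 22200 W, so COP_actual = Q̇_H/Ẇ = 22200/5660 = 3.922.
In absolute terms T_C = 286.85 K and T_H = 303.04 K, so ΔT = 16.19 K.
COP_Carnot = T_H/ΔT = 303.04/16.19 = 18.72.
η_II = COP_actual/COP_Carnot = 3.922/18.72 = 0.2095.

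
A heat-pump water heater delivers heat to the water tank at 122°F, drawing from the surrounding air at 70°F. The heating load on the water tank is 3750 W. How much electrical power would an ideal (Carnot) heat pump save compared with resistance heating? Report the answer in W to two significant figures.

In absolute terms T_C = 294.26 K and T_H = 323.15 K, so ΔT = 28.89 K.
COP_Carnot = T_H/ΔT = 323.15/28.89 = 11.19.
Resistance heating needs Ẇ_res = Q̇_H = 3750 W; the reversible heat pump needs only Ẇ_hp = Q̇_H/COP = 335.2 W.
Saving = 3750 − 335.2 = 3415 W.

3400 W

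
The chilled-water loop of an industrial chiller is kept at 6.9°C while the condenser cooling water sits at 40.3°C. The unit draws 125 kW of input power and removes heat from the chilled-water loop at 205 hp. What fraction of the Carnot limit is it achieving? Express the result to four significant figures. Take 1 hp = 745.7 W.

Converting, Q̇_C = 205.0 hp = 152.9 kW, so COP_actual = Q̇_C/Ẇ = 152.9/125.0 = 1.223.
In absolute terms T_C = 280.05 K and T_H = 313.45 K, so ΔT = 33.40 K.
COP_Carnot = T_C/ΔT = 280.05/33.40 = 8.385.
η_II = COP_actual/COP_Carnot = 1.223/8.385 = 0.1459.

0.1459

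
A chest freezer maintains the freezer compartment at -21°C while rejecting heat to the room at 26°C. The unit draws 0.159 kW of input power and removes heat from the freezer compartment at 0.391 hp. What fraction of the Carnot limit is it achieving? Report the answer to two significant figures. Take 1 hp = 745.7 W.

Converting, Q̇_C = 0.3910 hp = 0.2916 kW, so COP_actual = Q̇_C/Ẇ = 0.2916/0.1590 = 1.834.
In absolute terms T_C = 252.15 K and T_H = 299.15 K, so ΔT = 47.00 K.
COP_Carnot = T_C/ΔT = 252.15/47.00 = 5.365.
η_II = COP_actual/COP_Carnot = 1.834/5.365 = 0.3418.

0.34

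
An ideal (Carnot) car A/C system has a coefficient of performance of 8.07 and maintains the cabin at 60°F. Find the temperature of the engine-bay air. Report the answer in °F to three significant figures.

COP_R = T_C/(T_H − T_C) gives T_H − T_C = T_C/COP.
With T_C = 288.71 K, T_H = 288.71 × (1 + 1/8.07) = 324.48 K.
Converting, 324.48 K = 124.40°F.

124 °F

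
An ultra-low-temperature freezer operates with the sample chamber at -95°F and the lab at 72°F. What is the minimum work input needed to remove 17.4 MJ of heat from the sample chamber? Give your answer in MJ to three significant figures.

7.97 MJ

In absolute terms T_C = 202.59 K and T_H = 295.37 K, so ΔT = 92.78 K.
The reversible limit is COP_R = T_C/ΔT = 2.184, so W_min = Q_C/COP = Q_C·ΔT/T_C.
W_min = 17.40 × 92.78/202.59 = 7.968 MJ.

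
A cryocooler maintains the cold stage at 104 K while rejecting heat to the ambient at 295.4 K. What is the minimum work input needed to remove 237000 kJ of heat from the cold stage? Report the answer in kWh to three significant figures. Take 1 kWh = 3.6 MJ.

121 kWh

The reservoir spacing is ΔT = 295.4 − 104 = 191.4 K.
The reversible limit is COP_R = T_C/ΔT = 0.5434, so W_min = Q_C/COP = Q_C·ΔT/T_C.
W_min = 237000 × 191.4/104.00 = 436200 kJ = 121.2 kWh.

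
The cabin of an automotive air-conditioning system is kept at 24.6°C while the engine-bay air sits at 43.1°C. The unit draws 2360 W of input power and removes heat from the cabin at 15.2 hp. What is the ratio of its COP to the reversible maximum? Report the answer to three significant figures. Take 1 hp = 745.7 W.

0.298

Converting, Q̇_C = 15.20 hp = 11330 W, so COP_actual = Q̇_C/Ẇ = 11330/2360 = 4.803.
In absolute terms T_C = 297.75 K and T_H = 316.25 K, so ΔT = 18.50 K.
COP_Carnot = T_C/ΔT = 297.75/18.50 = 16.09.
η_II = COP_actual/COP_Carnot = 4.803/16.09 = 0.2984.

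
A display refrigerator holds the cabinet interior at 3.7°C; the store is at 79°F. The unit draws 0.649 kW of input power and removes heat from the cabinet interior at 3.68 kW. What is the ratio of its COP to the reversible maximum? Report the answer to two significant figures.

COP_actual = Q̇_C/Ẇ = 3.680/0.6490 = 5.670.
In absolute terms T_C = 276.85 K and T_H = 299.26 K, so ΔT = 22.41 K.
COP_Carnot = T_C/ΔT = 276.85/22.41 = 12.35.
η_II = COP_actual/COP_Carnot = 5.670/12.35 = 0.4590.

0.46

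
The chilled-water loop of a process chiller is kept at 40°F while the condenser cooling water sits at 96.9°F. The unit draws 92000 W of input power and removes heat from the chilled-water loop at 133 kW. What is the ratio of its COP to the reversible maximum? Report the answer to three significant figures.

Converting, Q̇_C = 133.0 kW = 133000 W, so COP_actual = Q̇_C/Ẇ = 133000/92000 = 1.446.
In absolute terms T_C = 277.59 K and T_H = 309.21 K, so ΔT = 31.61 K.
COP_Carnot = T_C/ΔT = 277.59/31.61 = 8.782.
η_II = COP_actual/COP_Carnot = 1.446/8.782 = 0.1646.

0.165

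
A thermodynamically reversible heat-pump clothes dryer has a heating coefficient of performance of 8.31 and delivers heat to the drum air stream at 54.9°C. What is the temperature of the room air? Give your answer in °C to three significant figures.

COP_HP = T_H/(T_H − T_C) gives T_H − T_C = T_H/COP.
With T_H = 328.05 K, T_C = 328.05 × (1 − 1/8.31) = 288.57 K.
Converting, 288.57 K = 15.42°C.

15.4 °C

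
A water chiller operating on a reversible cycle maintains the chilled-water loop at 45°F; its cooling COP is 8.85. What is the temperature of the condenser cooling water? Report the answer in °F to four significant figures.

COP_R = T_C/(T_H − T_C) gives T_H − T_C = T_C/COP.
With T_C = 280.37 K, T_H = 280.37 × (1 + 1/8.85) = 312.05 K.
Converting, 312.05 K = 102.02°F.

102.0 °F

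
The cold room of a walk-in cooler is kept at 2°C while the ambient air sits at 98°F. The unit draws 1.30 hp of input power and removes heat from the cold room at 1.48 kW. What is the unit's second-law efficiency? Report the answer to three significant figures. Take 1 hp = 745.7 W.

0.192

Converting, Q̇_C = 1.480 kW = 1.985 hp, so COP_actual = Q̇_C/Ẇ = 1.985/1.300 = 1.527.
In absolute terms T_C = 275.15 K and T_H = 309.82 K, so ΔT = 34.67 K.
COP_Carnot = T_C/ΔT = 275.15/34.67 = 7.937.
η_II = COP_actual/COP_Carnot = 1.527/7.937 = 0.1924.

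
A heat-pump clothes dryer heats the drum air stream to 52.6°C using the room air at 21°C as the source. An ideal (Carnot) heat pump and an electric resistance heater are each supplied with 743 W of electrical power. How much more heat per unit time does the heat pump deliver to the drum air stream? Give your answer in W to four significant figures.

In absolute terms T_C = 294.15 K and T_H = 325.75 K, so ΔT = 31.60 K.
COP_Carnot = T_H/ΔT = 325.75/31.60 = 10.31.
The heat pump delivers Q̇_H = COP × Ẇ = 7659 W; the resistance heater delivers Ẇ = 743.0 W.
Extra = (COP − 1)·Ẇ = 6916 W.

6916 W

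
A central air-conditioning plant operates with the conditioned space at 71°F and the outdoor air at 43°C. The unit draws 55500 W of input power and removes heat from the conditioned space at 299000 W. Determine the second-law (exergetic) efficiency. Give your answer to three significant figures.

COP_actual = Q̇_C/Ẇ = 299000/55500 = 5.387.
In absolute terms T_C = 294.82 K and T_H = 316.15 K, so ΔT = 21.33 K.
COP_Carnot = T_C/ΔT = 294.82/21.33 = 13.82.
η_II = COP_actual/COP_Carnot = 5.387/13.82 = 0.3898.

0.390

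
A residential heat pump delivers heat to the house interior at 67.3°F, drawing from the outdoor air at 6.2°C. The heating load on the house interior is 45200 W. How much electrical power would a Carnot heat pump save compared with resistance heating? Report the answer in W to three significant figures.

In absolute terms T_C = 279.35 K and T_H = 292.76 K, so ΔT = 13.41 K.
COP_Carnot = T_H/ΔT = 292.76/13.41 = 21.83.
Resistance heating needs Ẇ_res = Q̇_H = 45200 W; the reversible heat pump needs only Ẇ_hp = Q̇_H/COP = 2071 W.
Saving = 45200 − 2071 = 43130 W.

43100 W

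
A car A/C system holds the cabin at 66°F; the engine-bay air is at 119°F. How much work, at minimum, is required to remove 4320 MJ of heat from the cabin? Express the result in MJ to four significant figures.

In absolute terms T_C = 292.04 K and T_H = 321.48 K, so ΔT = 29.44 K.
The reversible limit is COP_R = T_C/ΔT = 9.918, so W_min = Q_C/COP = Q_C·ΔT/T_C.
W_min = 4320 × 29.44/292.04 = 435.6 MJ.

435.6 MJ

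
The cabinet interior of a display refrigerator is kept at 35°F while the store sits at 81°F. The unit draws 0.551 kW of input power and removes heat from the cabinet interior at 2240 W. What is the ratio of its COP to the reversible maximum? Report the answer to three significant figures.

Converting, Q̇_C = 2240 W = 2.240 kW, so COP_actual = Q̇_C/Ẇ = 2.240/0.5510 = 4.065.
In absolute terms T_C = 274.82 K and T_H = 300.37 K, so ΔT = 25.56 K.
COP_Carnot = T_C/ΔT = 274.82/25.56 = 10.75.
η_II = COP_actual/COP_Carnot = 4.065/10.75 = 0.3780.

0.378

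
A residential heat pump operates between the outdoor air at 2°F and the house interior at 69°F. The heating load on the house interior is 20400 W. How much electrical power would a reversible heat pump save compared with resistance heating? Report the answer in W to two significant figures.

18000 W

In absolute terms T_C = 256.48 K and T_H = 293.71 K, so ΔT = 37.22 K.
COP_Carnot = T_H/ΔT = 293.71/37.22 = 7.891.
Resistance heating needs Ẇ_res = Q̇_H = 20400 W; the reversible heat pump needs only Ẇ_hp = Q̇_H/COP = 2585 W.
Saving = 20400 − 2585 = 17810 W.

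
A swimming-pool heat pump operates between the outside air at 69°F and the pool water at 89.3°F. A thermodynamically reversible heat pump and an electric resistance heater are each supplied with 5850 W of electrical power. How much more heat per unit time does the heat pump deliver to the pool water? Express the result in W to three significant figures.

In absolute terms T_C = 293.71 K and T_H = 304.98 K, so ΔT = 11.28 K.
COP_Carnot = T_H/ΔT = 304.98/11.28 = 27.04.
The heat pump delivers Q̇_H = COP × Ẇ = 158200 W; the resistance heater delivers Ẇ = 5850 W.
Extra = (COP − 1)·Ẇ = 152400 W.

152000 W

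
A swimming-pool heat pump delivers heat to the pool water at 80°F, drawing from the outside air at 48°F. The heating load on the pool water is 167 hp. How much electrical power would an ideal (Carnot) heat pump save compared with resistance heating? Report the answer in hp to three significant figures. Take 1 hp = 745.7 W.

157 hp

In absolute terms T_C = 282.04 K and T_H = 299.82 K, so ΔT = 17.78 K.
COP_Carnot = T_H/ΔT = 299.82/17.78 = 16.86.
Resistance heating needs Ẇ_res = Q̇_H = 167.0 hp; the reversible heat pump needs only Ẇ_hp = Q̇_H/COP = 9.902 hp.
Saving = 167.0 − 9.902 = 157.1 hp.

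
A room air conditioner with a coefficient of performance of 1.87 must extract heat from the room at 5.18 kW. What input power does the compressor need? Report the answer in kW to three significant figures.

2.77 kW

Ẇ = Q̇_C/COP = 5.180/1.87 = 2.770 kW.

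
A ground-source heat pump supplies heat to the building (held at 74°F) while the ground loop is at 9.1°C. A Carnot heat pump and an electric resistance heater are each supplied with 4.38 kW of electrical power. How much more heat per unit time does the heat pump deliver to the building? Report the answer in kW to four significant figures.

86.86 kW

In absolute terms T_C = 282.25 K and T_H = 296.48 K, so ΔT = 14.23 K.
COP_Carnot = T_H/ΔT = 296.48/14.23 = 20.83.
The heat pump delivers Q̇_H = COP × Ẇ = 91.24 kW; the resistance heater delivers Ẇ = 4.380 kW.
Extra = (COP − 1)·Ẇ = 86.86 kW.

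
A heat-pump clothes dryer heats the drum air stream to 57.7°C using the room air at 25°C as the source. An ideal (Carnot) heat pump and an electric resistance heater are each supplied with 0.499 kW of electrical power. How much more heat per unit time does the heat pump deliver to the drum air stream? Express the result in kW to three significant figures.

In absolute terms T_C = 298.15 K and T_H = 330.85 K, so ΔT = 32.70 K.
COP_Carnot = T_H/ΔT = 330.85/32.70 = 10.12.
The heat pump delivers Q̇_H = COP × Ẇ = 5.049 kW; the resistance heater delivers Ẇ = 0.4990 kW.
Extra = (COP − 1)·Ẇ = 4.550 kW.

4.55 kW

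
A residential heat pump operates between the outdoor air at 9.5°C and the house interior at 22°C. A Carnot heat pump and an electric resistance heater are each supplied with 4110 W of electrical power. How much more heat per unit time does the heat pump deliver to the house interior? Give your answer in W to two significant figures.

93000 W

In absolute terms T_C = 282.65 K and T_H = 295.15 K, so ΔT = 12.50 K.
COP_Carnot = T_H/ΔT = 295.15/12.50 = 23.61.
The heat pump delivers Q̇_H = COP × Ẇ = 97050 W; the resistance heater delivers Ẇ = 4110 W.
Extra = (COP − 1)·Ẇ = 92940 W.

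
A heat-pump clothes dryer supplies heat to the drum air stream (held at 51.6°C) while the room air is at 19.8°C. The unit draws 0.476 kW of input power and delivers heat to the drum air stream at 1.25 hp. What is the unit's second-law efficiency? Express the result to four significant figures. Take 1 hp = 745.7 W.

Converting, Q̇_H = 1.250 hp = 0.9321 kW, so COP_actual = Q̇_H/Ẇ = 0.9321/0.4760 = 1.958.
In absolute terms T_C = 292.95 K and T_H = 324.75 K, so ΔT = 31.80 K.
COP_Carnot = T_H/ΔT = 324.75/31.80 = 10.21.
η_II = COP_actual/COP_Carnot = 1.958/10.21 = 0.1918.

0.1918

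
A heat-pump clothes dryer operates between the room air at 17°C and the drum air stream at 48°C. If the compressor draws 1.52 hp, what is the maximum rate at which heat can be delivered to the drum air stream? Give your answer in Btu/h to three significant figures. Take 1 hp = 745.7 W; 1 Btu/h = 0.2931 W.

40100 Btu/h

In absolute terms T_C = 290.15 K and T_H = 321.15 K, so ΔT = 31.00 K.
COP_Carnot = T_H/ΔT = 321.15/31.00 = 10.36.
Q̇_max = COP_Carnot × Ẇ = 10.36 × 1.520 hp = 15.75 hp = 40060 Btu/h.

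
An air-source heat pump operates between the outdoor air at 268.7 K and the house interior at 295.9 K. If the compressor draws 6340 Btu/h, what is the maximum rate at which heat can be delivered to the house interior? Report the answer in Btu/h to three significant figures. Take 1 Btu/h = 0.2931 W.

69000 Btu/h

The reservoir spacing is ΔT = 295.9 − 268.7 = 27.20 K.
COP_Carnot = T_H/ΔT = 295.90/27.20 = 10.88.
Q̇_max = COP_Carnot × Ẇ = 10.88 × 6340 Btu/h = 68970 Btu/h.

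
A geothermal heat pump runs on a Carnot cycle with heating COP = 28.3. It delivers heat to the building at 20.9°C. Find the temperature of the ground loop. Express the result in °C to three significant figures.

COP_HP = T_H/(T_H − T_C) gives T_H − T_C = T_H/COP.
With T_H = 294.05 K, T_C = 294.05 × (1 − 1/28.3) = 283.66 K.
Converting, 283.66 K = 10.51°C.

10.5 °C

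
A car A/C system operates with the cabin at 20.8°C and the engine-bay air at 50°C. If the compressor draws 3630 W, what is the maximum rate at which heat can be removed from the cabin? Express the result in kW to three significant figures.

In absolute terms T_C = 293.95 K and T_H = 323.15 K, so ΔT = 29.20 K.
COP_Carnot = T_C/ΔT = 293.95/29.20 = 10.07.
Q̇_max = COP_Carnot × Ẇ = 10.07 × 3630 W = 36540 W = 36.54 kW.

36.5 kW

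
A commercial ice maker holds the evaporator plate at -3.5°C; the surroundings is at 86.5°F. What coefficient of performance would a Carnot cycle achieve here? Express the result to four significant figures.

7.983

In absolute terms T_C = 269.65 K and T_H = 303.43 K, so ΔT = 33.78 K.
For a reversible cycle, COP_Carnot = T_C/ΔT = 269.65/33.78 = 7.983.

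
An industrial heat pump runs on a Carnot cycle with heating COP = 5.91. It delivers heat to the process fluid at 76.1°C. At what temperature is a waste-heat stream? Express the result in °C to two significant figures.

17 °C

COP_HP = T_H/(T_H − T_C) gives T_H − T_C = T_H/COP.
With T_H = 349.25 K, T_C = 349.25 × (1 − 1/5.91) = 290.16 K.
Converting, 290.16 K = 17.01°C.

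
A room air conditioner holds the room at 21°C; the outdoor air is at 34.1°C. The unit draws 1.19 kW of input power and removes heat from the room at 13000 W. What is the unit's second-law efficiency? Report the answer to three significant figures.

Converting, Q̇_C = 13000 W = 13.00 kW, so COP_actual = Q̇_C/Ẇ = 13.00/1.190 = 10.92.
In absolute terms T_C = 294.15 K and T_H = 307.25 K, so ΔT = 13.10 K.
COP_Carnot = T_C/ΔT = 294.15/13.10 = 22.45.
η_II = COP_actual/COP_Carnot = 10.92/22.45 = 0.4865.

0.487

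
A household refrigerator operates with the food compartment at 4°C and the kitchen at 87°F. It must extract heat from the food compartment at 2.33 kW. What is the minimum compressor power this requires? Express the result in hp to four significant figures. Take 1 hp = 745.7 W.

0.2994 hp

In absolute terms T_C = 277.15 K and T_H = 303.71 K, so ΔT = 26.56 K.
COP_Carnot = T_C/ΔT = 277.15/26.56 = 10.44.
Ẇ_min = Q̇/COP_Carnot = 2.330/10.44 = 0.2233 kW = 0.2994 hp.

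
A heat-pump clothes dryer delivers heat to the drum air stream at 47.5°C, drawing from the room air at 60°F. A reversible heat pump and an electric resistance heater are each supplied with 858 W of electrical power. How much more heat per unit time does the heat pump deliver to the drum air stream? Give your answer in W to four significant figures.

7754 W

In absolute terms T_C = 288.71 K and T_H = 320.65 K, so ΔT = 31.94 K.
COP_Carnot = T_H/ΔT = 320.65/31.94 = 10.04.
The heat pump delivers Q̇_H = COP × Ẇ = 8612 W; the resistance heater delivers Ẇ = 858.0 W.
Extra = (COP − 1)·Ẇ = 7754 W.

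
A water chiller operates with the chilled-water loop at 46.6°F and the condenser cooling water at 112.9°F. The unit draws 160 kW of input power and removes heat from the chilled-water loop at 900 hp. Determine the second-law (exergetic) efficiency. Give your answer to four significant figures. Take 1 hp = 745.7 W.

0.5493

Converting, Q̇_C = 900.0 hp = 671.1 kW, so COP_actual = Q̇_C/Ẇ = 671.1/160.0 = 4.195.
In absolute terms T_C = 281.26 K and T_H = 318.09 K, so ΔT = 36.83 K.
COP_Carnot = T_C/ΔT = 281.26/36.83 = 7.636.
η_II = COP_actual/COP_Carnot = 4.195/7.636 = 0.5493.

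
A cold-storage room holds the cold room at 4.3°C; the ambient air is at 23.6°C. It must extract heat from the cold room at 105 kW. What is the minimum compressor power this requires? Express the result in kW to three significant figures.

In absolute terms T_C = 277.45 K and T_H = 296.75 K, so ΔT = 19.30 K.
COP_Carnot = T_C/ΔT = 277.45/19.30 = 14.38.
Ẇ_min = Q̇/COP_Carnot = 105.0/14.38 = 7.304 kW.

7.30 kW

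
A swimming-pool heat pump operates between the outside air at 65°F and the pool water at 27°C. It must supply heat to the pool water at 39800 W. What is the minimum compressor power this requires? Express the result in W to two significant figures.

1100 W

In absolute terms T_C = 291.48 K and T_H = 300.15 K, so ΔT = 8.667 K.
COP_Carnot = T_H/ΔT = 300.15/8.667 = 34.63.
Ẇ_min = Q̇/COP_Carnot = 39800/34.63 = 1149 W.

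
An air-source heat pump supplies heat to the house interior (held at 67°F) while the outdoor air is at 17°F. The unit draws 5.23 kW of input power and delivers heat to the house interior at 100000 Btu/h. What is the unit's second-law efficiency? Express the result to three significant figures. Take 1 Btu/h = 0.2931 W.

0.532

Converting, Q̇_H = 100000 Btu/h = 29.31 kW, so COP_actual = Q̇_H/Ẇ = 29.31/5.230 = 5.604.
In absolute terms T_C = 264.82 K and T_H = 292.59 K, so ΔT = 27.78 K.
COP_Carnot = T_H/ΔT = 292.59/27.78 = 10.53.
η_II = COP_actual/COP_Carnot = 5.604/10.53 = 0.5320.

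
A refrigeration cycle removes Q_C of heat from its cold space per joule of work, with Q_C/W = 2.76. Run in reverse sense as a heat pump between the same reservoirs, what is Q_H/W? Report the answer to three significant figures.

The first law on one cycle gives Q_H = Q_C + W, so Q_H/W = Q_C/W + 1.
COP_HP = COP_R + 1 = 2.76 + 1 = 3.76.

3.76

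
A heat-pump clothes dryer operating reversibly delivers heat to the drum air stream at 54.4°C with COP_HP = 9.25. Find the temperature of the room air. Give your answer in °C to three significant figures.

COP_HP = T_H/(T_H − T_C) gives T_H − T_C = T_H/COP.
With T_H = 327.55 K, T_C = 327.55 × (1 − 1/9.25) = 292.14 K.
Converting, 292.14 K = 18.99°C.

19.0 °C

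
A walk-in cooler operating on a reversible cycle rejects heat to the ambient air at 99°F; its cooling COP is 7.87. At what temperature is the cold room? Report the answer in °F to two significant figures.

36 °F

For a Carnot refrigerator COP_R = T_C/(T_H − T_C), so T_C = COP·T_H/(1 + COP).
With T_H = 310.37 K, T_C = 7.87 × 310.37/8.870 = 275.38 K.
Converting, 275.38 K = 36.02°F.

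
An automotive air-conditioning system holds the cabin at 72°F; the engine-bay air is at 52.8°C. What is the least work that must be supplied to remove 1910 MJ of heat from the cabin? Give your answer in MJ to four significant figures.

In absolute terms T_C = 295.37 K and T_H = 325.95 K, so ΔT = 30.58 K.
The reversible limit is COP_R = T_C/ΔT = 9.660, so W_min = Q_C/COP = Q_C·ΔT/T_C.
W_min = 1910 × 30.58/295.37 = 197.7 MJ.

197.7 MJ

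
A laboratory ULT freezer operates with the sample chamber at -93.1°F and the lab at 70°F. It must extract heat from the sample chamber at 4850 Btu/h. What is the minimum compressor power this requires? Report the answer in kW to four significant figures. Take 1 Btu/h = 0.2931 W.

0.6325 kW

In absolute terms T_C = 203.65 K and T_H = 294.26 K, so ΔT = 90.61 K.
COP_Carnot = T_C/ΔT = 203.65/90.61 = 2.248.
Ẇ_min = Q̇/COP_Carnot = 4850/2.248 = 2158 Btu/h = 0.6325 kW.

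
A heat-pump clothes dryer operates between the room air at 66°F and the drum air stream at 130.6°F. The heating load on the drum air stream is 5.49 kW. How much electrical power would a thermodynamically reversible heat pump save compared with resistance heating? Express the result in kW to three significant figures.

In absolute terms T_C = 292.04 K and T_H = 327.93 K, so ΔT = 35.89 K.
COP_Carnot = T_H/ΔT = 327.93/35.89 = 9.137.
Resistance heating needs Ẇ_res = Q̇_H = 5.490 kW; the reversible heat pump needs only Ẇ_hp = Q̇_H/COP = 0.6008 kW.
Saving = 5.490 − 0.6008 = 4.889 kW.

4.89 kW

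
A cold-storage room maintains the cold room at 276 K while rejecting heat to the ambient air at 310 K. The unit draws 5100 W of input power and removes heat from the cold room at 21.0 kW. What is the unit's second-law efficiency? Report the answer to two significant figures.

0.51

Converting, Q̇_C = 21.00 kW = 21000 W, so COP_actual = Q̇_C/Ẇ = 21000/5100 = 4.118.
The reservoir spacing is ΔT = 310 − 276 = 34.00 K.
COP_Carnot = T_C/ΔT = 276.00/34.00 = 8.118.
η_II = COP_actual/COP_Carnot = 4.118/8.118 = 0.5072.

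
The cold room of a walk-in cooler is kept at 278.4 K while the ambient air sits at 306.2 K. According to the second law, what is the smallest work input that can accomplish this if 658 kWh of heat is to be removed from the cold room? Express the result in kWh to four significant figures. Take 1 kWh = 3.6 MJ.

65.71 kWh

The reservoir spacing is ΔT = 306.2 − 278.4 = 27.80 K.
The reversible limit is COP_R = T_C/ΔT = 10.01, so W_min = Q_C/COP = Q_C·ΔT/T_C.
W_min = 658.0 × 27.80/278.40 = 65.71 kWh.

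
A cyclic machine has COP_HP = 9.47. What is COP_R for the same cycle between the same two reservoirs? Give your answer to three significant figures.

8.47

Since Q_H = Q_C + W for any cycle, COP_R = Q_C/W = Q_H/W − 1.
COP_R = 9.47 − 1 = 8.47.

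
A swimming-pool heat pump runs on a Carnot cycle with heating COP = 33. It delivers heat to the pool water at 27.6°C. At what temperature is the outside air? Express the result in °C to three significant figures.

COP_HP = T_H/(T_H − T_C) gives T_H − T_C = T_H/COP.
With T_H = 300.75 K, T_C = 300.75 × (1 − 1/33) = 291.64 K.
Converting, 291.64 K = 18.49°C.

18.5 °C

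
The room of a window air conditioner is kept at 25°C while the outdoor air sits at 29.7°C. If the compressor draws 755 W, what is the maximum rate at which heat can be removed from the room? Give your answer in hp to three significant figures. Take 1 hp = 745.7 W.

64.2 hp

In absolute terms T_C = 298.15 K and T_H = 302.85 K, so ΔT = 4.700 K.
COP_Carnot = T_C/ΔT = 298.15/4.700 = 63.44.
Q̇_max = COP_Carnot × Ẇ = 63.44 × 755.0 W = 47890 W = 64.23 hp.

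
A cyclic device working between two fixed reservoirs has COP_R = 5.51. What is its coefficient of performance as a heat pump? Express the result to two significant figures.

The first law on one cycle gives Q_H = Q_C + W, so Q_H/W = Q_C/W + 1.
COP_HP = COP_R + 1 = 5.51 + 1 = 6.51.

6.5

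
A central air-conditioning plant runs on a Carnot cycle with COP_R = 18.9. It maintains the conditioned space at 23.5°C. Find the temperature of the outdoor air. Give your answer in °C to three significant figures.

COP_R = T_C/(T_H − T_C) gives T_H − T_C = T_C/COP.
With T_C = 296.65 K, T_H = 296.65 × (1 + 1/18.9) = 312.35 K.
Converting, 312.35 K = 39.20°C.

39.2 °C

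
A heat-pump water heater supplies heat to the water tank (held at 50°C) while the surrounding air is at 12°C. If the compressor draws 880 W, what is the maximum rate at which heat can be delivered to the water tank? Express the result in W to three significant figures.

7480 W

In absolute terms T_C = 285.15 K and T_H = 323.15 K, so ΔT = 38.00 K.
COP_Carnot = T_H/ΔT = 323.15/38.00 = 8.504.
Q̇_max = COP_Carnot × Ẇ = 8.504 × 880.0 W = 7483 W.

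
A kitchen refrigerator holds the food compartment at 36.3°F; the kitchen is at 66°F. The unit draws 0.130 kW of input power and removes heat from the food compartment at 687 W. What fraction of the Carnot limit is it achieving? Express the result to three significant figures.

Converting, Q̇_C = 687.0 W = 0.6870 kW, so COP_actual = Q̇_C/Ẇ = 0.6870/0.1300 = 5.285.
In absolute terms T_C = 275.54 K and T_H = 292.04 K, so ΔT = 16.50 K.
COP_Carnot = T_C/ΔT = 275.54/16.50 = 16.70.
η_II = COP_actual/COP_Carnot = 5.285/16.70 = 0.3165.

0.316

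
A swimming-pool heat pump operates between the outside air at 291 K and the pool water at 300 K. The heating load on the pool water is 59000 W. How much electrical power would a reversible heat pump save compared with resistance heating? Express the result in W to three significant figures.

The reservoir spacing is ΔT = 300 − 291 = 9.000 K.
COP_Carnot = T_H/ΔT = 300.00/9.000 = 33.33.
Resistance heating needs Ẇ_res = Q̇_H = 59000 W; the reversible heat pump needs only Ẇ_hp = Q̇_H/COP = 1770 W.
Saving = 59000 − 1770 = 57230 W.

57200 W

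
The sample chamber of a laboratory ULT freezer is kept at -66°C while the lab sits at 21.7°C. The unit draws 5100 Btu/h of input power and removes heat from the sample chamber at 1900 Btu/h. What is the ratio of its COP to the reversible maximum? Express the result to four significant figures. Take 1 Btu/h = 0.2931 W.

0.1577

COP_actual = Q̇_C/Ẇ = 1900/5100 = 0.3725.
In absolute terms T_C = 207.15 K and T_H = 294.85 K, so ΔT = 87.70 K.
COP_Carnot = T_C/ΔT = 207.15/87.70 = 2.362.
η_II = COP_actual/COP_Carnot = 0.3725/2.362 = 0.1577.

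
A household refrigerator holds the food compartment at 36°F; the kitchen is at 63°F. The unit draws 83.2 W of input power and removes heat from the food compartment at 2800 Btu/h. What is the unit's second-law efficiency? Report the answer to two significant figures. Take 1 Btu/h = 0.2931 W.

0.54

Converting, Q̇_C = 2800 Btu/h = 820.7 W, so COP_actual = Q̇_C/Ẇ = 820.7/83.20 = 9.864.
In absolute terms T_C = 275.37 K and T_H = 290.37 K, so ΔT = 15.00 K.
COP_Carnot = T_C/ΔT = 275.37/15.00 = 18.36.
η_II = COP_actual/COP_Carnot = 9.864/18.36 = 0.5373.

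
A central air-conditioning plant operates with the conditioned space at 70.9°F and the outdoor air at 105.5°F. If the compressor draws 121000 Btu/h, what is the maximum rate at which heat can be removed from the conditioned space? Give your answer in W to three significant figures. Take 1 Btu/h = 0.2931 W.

544000 W

In absolute terms T_C = 294.76 K and T_H = 313.98 K, so ΔT = 19.22 K.
COP_Carnot = T_C/ΔT = 294.76/19.22 = 15.33.
Q̇_max = COP_Carnot × Ẇ = 15.33 × 121000 Btu/h = 1855000 Btu/h = 543800 W.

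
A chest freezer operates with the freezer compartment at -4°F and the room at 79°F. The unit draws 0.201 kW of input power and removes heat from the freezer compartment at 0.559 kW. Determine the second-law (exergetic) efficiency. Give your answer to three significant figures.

0.507

COP_actual = Q̇_C/Ẇ = 0.5590/0.2010 = 2.781.
In absolute terms T_C = 253.15 K and T_H = 299.26 K, so ΔT = 46.11 K.
COP_Carnot = T_C/ΔT = 253.15/46.11 = 5.490.
η_II = COP_actual/COP_Carnot = 2.781/5.490 = 0.5066.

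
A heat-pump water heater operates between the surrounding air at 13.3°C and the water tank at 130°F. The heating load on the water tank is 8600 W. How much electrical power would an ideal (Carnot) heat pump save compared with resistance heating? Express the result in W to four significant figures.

7520 W

In absolute terms T_C = 286.45 K and T_H = 327.59 K, so ΔT = 41.14 K.
COP_Carnot = T_H/ΔT = 327.59/41.14 = 7.962.
Resistance heating needs Ẇ_res = Q̇_H = 8600 W; the reversible heat pump needs only Ẇ_hp = Q̇_H/COP = 1080 W.
Saving = 8600 − 1080 = 7520 W.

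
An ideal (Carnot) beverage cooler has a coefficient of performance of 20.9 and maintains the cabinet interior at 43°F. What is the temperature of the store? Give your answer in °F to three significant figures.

COP_R = T_C/(T_H − T_C) gives T_H − T_C = T_C/COP.
With T_C = 279.26 K, T_H = 279.26 × (1 + 1/20.9) = 292.62 K.
Converting, 292.62 K = 67.05°F.

67.1 °F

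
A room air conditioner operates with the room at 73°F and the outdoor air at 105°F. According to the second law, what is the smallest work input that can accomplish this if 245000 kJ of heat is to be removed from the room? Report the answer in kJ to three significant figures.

In absolute terms T_C = 295.93 K and T_H = 313.71 K, so ΔT = 17.78 K.
The reversible limit is COP_R = T_C/ΔT = 16.65, so W_min = Q_C/COP = Q_C·ΔT/T_C.
W_min = 245000 × 17.78/295.93 = 14720 kJ.

14700 kJ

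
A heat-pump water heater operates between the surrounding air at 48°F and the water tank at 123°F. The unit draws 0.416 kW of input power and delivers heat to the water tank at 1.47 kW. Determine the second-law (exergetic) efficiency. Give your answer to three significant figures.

0.455

COP_actual = Q̇_H/Ẇ = 1.470/0.4160 = 3.534.
In absolute terms T_C = 282.04 K and T_H = 323.71 K, so ΔT = 41.67 K.
COP_Carnot = T_H/ΔT = 323.71/41.67 = 7.769.
η_II = COP_actual/COP_Carnot = 3.534/7.769 = 0.4548.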